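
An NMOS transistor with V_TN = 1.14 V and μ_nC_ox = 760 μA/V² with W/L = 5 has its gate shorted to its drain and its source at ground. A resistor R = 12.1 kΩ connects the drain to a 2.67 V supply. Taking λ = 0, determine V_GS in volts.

With gate tied to drain, V_GS = V_DS ≥ V_GS − V_TN, so the device is in saturation.
k_n = μ_nC_ox · (W/L) = 3.8 mA/V².
KCL at the drain: ½ k_n (V_GS − V_TN)² = (V_DD − V_GS)/R.
Let x = V_GS − 1.14. Then 23 x² + x − 1.53 = 0, giving x = 0.237 V (positive root), so V_GS = 1.38 V.
I_D = (V_DD − V_GS)/R = (2.67 − 1.38) / 12.1 = 0.107 mA.

V_GS = 1.38 V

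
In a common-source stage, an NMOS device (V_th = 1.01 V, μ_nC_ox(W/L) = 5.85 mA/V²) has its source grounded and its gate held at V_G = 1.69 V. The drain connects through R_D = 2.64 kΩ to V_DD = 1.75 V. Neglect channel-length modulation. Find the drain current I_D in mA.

I_D = 0.598 mA

V_GS = V_G = 1.69 V, so V_ov = 1.69 − 1.01 = 0.68 V.
Assume saturation: I_D = ½ k_n V_ov² = 0.5 × 5.85 × 0.68² = 1.35 mA, giving V_DS = V_DD − I_D R_D = 1.75 − 1.35 × 2.64 = -1.82 V.
But -1.82 V < V_ov = 0.68 V, so the device is actually in triode.
In triode I_D = k_n[V_ov V_DS − ½ V_DS²] and I_D = (V_DD − V_DS)/R_D. Equating: 7.72 V_DS² − 11.5 V_DS + 1.75 = 0, giving V_DS = 0.172 V (the root below V_ov).
I_D = (1.75 − 0.172) / 2.64 = 0.598 mA.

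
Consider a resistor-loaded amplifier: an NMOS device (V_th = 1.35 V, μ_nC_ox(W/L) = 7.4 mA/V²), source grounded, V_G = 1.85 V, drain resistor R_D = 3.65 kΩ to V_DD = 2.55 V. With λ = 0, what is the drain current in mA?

I_D = 0.638 mA

V_GS = V_G = 1.85 V, so V_ov = 1.85 − 1.35 = 0.5 V.
Assume saturation: I_D = ½ k_n V_ov² = 0.5 × 7.4 × 0.5² = 0.925 mA, giving V_DS = V_DD − I_D R_D = 2.55 − 0.925 × 3.65 = -0.826 V.
But -0.826 V < V_ov = 0.5 V, so the device is actually in triode.
In triode I_D = k_n[V_ov V_DS − ½ V_DS²] and I_D = (V_DD − V_DS)/R_D. Equating: 13.5 V_DS² − 14.51 V_DS + 2.55 = 0, giving V_DS = 0.221 V (the root below V_ov).
I_D = (2.55 − 0.221) / 3.65 = 0.638 mA.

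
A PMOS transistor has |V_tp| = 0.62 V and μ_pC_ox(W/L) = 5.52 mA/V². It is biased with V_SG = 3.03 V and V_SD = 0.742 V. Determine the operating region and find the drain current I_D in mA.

Triode; I_D = 8.35 mA

V_ov = V_SG − |V_tp| = 3.03 − 0.62 = 2.41 V.
Since V_SD = 0.742 V < V_ov = 2.41 V, the device is in the triode region.
I_D = k_p [V_ov · V_SD − ½ V_SD²] = 5.52 × [2.41 × 0.742 − 0.5 × 0.742²] = 8.35 mA.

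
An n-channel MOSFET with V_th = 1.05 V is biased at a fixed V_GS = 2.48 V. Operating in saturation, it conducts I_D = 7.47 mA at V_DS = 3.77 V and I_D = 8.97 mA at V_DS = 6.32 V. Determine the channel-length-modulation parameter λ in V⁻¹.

With V_GS fixed, I_D ∝ (1 + λ V_DS) in saturation, so I_D2/I_D1 = (1 + λ V_DS2)/(1 + λ V_DS1).
8.97/7.47 = 1.201 = (1 + 6.32 λ)/(1 + 3.77 λ).
Solving: λ (I_D1 V_DS2 − I_D2 V_DS1) = I_D2 − I_D1, so λ = (8.97 − 7.47) / (7.47 × 6.32 − 8.97 × 3.77) = 1.5 / 13.4 = 0.112 V⁻¹.

λ = 0.112 V⁻¹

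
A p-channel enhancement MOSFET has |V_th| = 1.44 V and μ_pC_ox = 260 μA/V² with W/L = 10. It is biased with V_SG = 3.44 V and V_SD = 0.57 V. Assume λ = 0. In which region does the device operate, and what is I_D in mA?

k_p = μ_pC_ox · (W/L) = 2.6 mA/V².
V_ov = V_SG − |V_th| = 3.44 − 1.44 = 2 V.
Since V_SD = 0.57 V < V_ov = 2 V, the device is in the triode region.
I_D = k_p [V_ov · V_SD − ½ V_SD²] = 2.6 × [2 × 0.57 − 0.5 × 0.57²] = 2.54 mA.

Triode; I_D = 2.54 mA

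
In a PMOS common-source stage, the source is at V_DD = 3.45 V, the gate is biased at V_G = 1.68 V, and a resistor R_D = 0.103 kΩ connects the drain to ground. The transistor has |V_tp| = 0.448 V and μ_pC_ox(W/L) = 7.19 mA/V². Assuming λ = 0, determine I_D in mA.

I_D = 6.28 mA

V_SG = V_DD − V_G = 3.45 − 1.68 = 1.77 V, so V_ov = 1.77 − 0.448 = 1.32 V.
Assume saturation: I_D = ½ k_p V_ov² = 0.5 × 7.19 × 1.32² = 6.28 mA, giving V_SD = V_DD − I_D R_D = 3.45 − 6.28 × 0.103 = 2.8 V.
V_SD = 2.8 V ≥ V_ov = 1.32 V, confirming saturation.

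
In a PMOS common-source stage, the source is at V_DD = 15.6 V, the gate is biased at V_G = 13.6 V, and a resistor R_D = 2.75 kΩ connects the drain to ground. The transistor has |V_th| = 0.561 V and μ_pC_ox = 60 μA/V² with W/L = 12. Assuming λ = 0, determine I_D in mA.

I_D = 0.745 mA

V_SG = V_DD − V_G = 15.6 − 13.6 = 2 V, so V_ov = 2 − 0.561 = 1.44 V.
k_p = μ_pC_ox · (W/L) = 0.72 mA/V².
Assume saturation: I_D = ½ k_p V_ov² = 0.5 × 0.72 × 1.44² = 0.745 mA, giving V_SD = V_DD − I_D R_D = 15.6 − 0.745 × 2.75 = 13.5 V.
V_SD = 13.5 V ≥ V_ov = 1.44 V, confirming saturation.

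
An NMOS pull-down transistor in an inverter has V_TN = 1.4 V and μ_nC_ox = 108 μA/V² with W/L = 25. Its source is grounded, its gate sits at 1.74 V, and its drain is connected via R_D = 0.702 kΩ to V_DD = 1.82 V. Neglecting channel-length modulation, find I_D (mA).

I_D = 0.156 mA

V_GS = V_G = 1.74 V, so V_ov = 1.74 − 1.4 = 0.34 V.
k_n = μ_nC_ox · (W/L) = 2.7 mA/V².
Assume saturation: I_D = ½ k_n V_ov² = 0.5 × 2.7 × 0.34² = 0.156 mA, giving V_DS = V_DD − I_D R_D = 1.82 − 0.156 × 0.702 = 1.71 V.
V_DS = 1.71 V ≥ V_ov = 0.34 V, confirming saturation.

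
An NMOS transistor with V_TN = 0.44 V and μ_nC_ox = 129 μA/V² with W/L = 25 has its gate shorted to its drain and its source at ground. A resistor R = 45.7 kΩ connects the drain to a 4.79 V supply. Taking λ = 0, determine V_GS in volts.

V_GS = 0.676 V

With gate tied to drain, V_GS = V_DS ≥ V_GS − V_TN, so the device is in saturation.
k_n = μ_nC_ox · (W/L) = 3.225 mA/V².
KCL at the drain: ½ k_n (V_GS − V_TN)² = (V_DD − V_GS)/R.
Let x = V_GS − 0.44. Then 73.7 x² + x − 4.35 = 0, giving x = 0.236 V (positive root), so V_GS = 0.676 V.
I_D = (V_DD − V_GS)/R = (4.79 − 0.676) / 45.7 = 0.09 mA.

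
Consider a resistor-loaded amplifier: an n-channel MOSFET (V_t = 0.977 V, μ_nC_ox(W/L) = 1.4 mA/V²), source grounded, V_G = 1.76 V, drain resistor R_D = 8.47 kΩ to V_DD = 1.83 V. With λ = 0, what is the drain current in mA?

V_GS = V_G = 1.76 V, so V_ov = 1.76 − 0.977 = 0.783 V.
Assume saturation: I_D = ½ k_n V_ov² = 0.5 × 1.4 × 0.783² = 0.429 mA, giving V_DS = V_DD − I_D R_D = 1.83 − 0.429 × 8.47 = -1.81 V.
But -1.81 V < V_ov = 0.783 V, so the device is actually in triode.
In triode I_D = k_n[V_ov V_DS − ½ V_DS²] and I_D = (V_DD − V_DS)/R_D. Equating: 5.93 V_DS² − 10.28 V_DS + 1.83 = 0, giving V_DS = 0.201 V (the root below V_ov).
I_D = (1.83 − 0.201) / 8.47 = 0.192 mA.

I_D = 0.192 mA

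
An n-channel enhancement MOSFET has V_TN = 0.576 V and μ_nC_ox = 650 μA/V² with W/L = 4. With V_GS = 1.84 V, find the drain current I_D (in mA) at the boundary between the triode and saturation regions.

At the boundary V_DS = V_ov = V_GS − V_TN = 1.84 − 0.576 = 1.26 V.
k_n = μ_nC_ox · (W/L) = 2.6 mA/V².
I_D = ½ k_n V_ov² = 0.5 × 2.6 × 1.26² = 2.08 mA.

I_D = 2.08 mA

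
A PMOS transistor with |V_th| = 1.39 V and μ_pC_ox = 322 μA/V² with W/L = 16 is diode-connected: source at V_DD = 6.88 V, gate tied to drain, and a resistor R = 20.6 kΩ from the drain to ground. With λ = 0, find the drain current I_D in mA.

With gate tied to drain, V_SG = V_SD ≥ V_SG − |V_th|, so the device is in saturation.
k_p = μ_pC_ox · (W/L) = 5.152 mA/V².
KCL at the drain: ½ k_p (V_SG − |V_th|)² = (V_DD − V_SG)/R.
Let x = V_SG − 1.39. Then 53.1 x² + x − 5.49 = 0, giving x = 0.312 V (positive root), so V_SG = 1.7 V.
I_D = (V_DD − V_SG)/R = (6.88 − 1.7) / 20.6 = 0.251 mA.

I_D = 0.251 mA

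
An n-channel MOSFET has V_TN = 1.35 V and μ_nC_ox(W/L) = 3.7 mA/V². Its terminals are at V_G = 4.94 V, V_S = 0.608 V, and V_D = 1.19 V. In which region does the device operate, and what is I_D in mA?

Triode; I_D = 5.79 mA

V_GS = V_G − V_S = 4.94 − 0.608 = 4.33 V; V_DS = V_D − V_S = 1.19 − 0.608 = 0.582 V.
V_ov = V_GS − V_TN = 4.33 − 1.35 = 2.98 V.
Since V_DS = 0.582 V < V_ov = 2.98 V, the device is in the triode region.
I_D = k_n [V_ov · V_DS − ½ V_DS²] = 3.7 × [2.98 × 0.582 − 0.5 × 0.582²] = 5.79 mA.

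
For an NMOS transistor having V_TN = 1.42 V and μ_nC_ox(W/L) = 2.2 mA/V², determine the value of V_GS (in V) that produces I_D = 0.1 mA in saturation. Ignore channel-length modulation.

V_GS = 1.72 V

In saturation I_D = ½ k_n (V_GS − V_TN)², so V_GS − V_TN = √(2 I_D / k_n) = √(2 × 0.1 / 2.2) = 0.302 V.
V_GS = 1.42 + 0.302 = 1.72 V.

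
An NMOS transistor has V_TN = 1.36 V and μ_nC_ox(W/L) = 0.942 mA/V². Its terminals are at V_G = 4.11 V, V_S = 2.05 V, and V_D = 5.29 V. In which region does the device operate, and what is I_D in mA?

Saturation; I_D = 0.231 mA

V_GS = V_G − V_S = 4.11 − 2.05 = 2.06 V; V_DS = V_D − V_S = 5.29 − 2.05 = 3.24 V.
V_ov = V_GS − V_TN = 2.06 − 1.36 = 0.7 V.
Since V_DS = 3.24 V ≥ V_ov = 0.7 V, the device is in saturation.
I_D = ½ k_n V_ov² = 0.5 × 0.942 × 0.7² = 0.231 mA.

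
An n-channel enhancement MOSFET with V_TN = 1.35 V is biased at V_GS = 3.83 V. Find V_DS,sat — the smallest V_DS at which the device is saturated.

V_DS,sat = 2.48 V

The boundary between triode and saturation is V_DS = V_GS − V_TN = V_ov.
V_ov = 3.83 − 1.35 = 2.48 V.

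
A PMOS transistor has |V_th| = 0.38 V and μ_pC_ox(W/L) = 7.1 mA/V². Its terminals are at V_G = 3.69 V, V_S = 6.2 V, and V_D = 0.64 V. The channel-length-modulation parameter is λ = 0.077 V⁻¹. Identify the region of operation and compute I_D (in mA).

V_SG = V_S − V_G = 6.2 − 3.69 = 2.51 V; V_SD = V_S − V_D = 6.2 − 0.64 = 5.56 V.
V_ov = V_SG − |V_th| = 2.51 − 0.38 = 2.13 V.
Since V_SD = 5.56 V ≥ V_ov = 2.13 V, the device is in saturation.
I_D = ½ k_p V_ov² (1 + λ V_SD) = 0.5 × 7.1 × 2.13² × (1 + 0.077 × 5.56) = 23 mA.

Saturation; I_D = 23.0 mA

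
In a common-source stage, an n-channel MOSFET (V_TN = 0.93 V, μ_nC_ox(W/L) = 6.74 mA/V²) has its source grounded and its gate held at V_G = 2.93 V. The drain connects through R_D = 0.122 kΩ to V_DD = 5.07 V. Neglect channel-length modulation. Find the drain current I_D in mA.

I_D = 13.5 mA

V_GS = V_G = 2.93 V, so V_ov = 2.93 − 0.93 = 2 V.
Assume saturation: I_D = ½ k_n V_ov² = 0.5 × 6.74 × 2² = 13.5 mA, giving V_DS = V_DD − I_D R_D = 5.07 − 13.5 × 0.122 = 3.43 V.
V_DS = 3.43 V ≥ V_ov = 2 V, confirming saturation.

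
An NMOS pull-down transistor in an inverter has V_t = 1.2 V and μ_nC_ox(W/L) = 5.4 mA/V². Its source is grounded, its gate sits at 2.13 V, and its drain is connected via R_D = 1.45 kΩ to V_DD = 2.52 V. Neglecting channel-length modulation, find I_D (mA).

I_D = 1.48 mA

V_GS = V_G = 2.13 V, so V_ov = 2.13 − 1.2 = 0.93 V.
Assume saturation: I_D = ½ k_n V_ov² = 0.5 × 5.4 × 0.93² = 2.34 mA, giving V_DS = V_DD − I_D R_D = 2.52 − 2.34 × 1.45 = -0.866 V.
But -0.866 V < V_ov = 0.93 V, so the device is actually in triode.
In triode I_D = k_n[V_ov V_DS − ½ V_DS²] and I_D = (V_DD − V_DS)/R_D. Equating: 3.92 V_DS² − 8.282 V_DS + 2.52 = 0, giving V_DS = 0.368 V (the root below V_ov).
I_D = (2.52 − 0.368) / 1.45 = 1.48 mA.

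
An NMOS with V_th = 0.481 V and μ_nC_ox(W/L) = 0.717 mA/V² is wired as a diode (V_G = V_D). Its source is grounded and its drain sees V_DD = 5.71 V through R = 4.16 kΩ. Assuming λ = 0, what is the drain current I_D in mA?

With gate tied to drain, V_GS = V_DS ≥ V_GS − V_th, so the device is in saturation.
KCL at the drain: ½ k_n (V_GS − V_th)² = (V_DD − V_GS)/R.
Let x = V_GS − 0.481. Then 1.49 x² + x − 5.229 = 0, giving x = 1.57 V (positive root), so V_GS = 2.05 V.
I_D = (V_DD − V_GS)/R = (5.71 − 2.05) / 4.16 = 0.88 mA.

I_D = 0.880 mA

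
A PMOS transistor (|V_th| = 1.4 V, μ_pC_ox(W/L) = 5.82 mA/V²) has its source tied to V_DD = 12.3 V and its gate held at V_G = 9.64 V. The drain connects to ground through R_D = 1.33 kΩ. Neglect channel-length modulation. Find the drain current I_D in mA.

I_D = 4.62 mA

V_SG = V_DD − V_G = 12.3 − 9.64 = 2.66 V, so V_ov = 2.66 − 1.4 = 1.26 V.
Assume saturation: I_D = ½ k_p V_ov² = 0.5 × 5.82 × 1.26² = 4.62 mA, giving V_SD = V_DD − I_D R_D = 12.3 − 4.62 × 1.33 = 6.16 V.
V_SD = 6.16 V ≥ V_ov = 1.26 V, confirming saturation.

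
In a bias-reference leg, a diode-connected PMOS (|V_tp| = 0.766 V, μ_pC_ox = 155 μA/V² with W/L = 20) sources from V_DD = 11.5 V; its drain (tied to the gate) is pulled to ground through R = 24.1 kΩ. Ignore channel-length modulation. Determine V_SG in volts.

With gate tied to drain, V_SG = V_SD ≥ V_SG − |V_tp|, so the device is in saturation.
k_p = μ_pC_ox · (W/L) = 3.1 mA/V².
KCL at the drain: ½ k_p (V_SG − |V_tp|)² = (V_DD − V_SG)/R.
Let x = V_SG − 0.766. Then 37.4 x² + x − 10.73 = 0, giving x = 0.523 V (positive root), so V_SG = 1.29 V.
I_D = (V_DD − V_SG)/R = (11.5 − 1.29) / 24.1 = 0.424 mA.

V_SG = 1.29 V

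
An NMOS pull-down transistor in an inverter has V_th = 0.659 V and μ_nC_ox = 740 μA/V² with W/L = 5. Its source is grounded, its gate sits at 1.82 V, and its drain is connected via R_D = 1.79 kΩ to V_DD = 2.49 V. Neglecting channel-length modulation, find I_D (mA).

V_GS = V_G = 1.82 V, so V_ov = 1.82 − 0.659 = 1.16 V.
k_n = μ_nC_ox · (W/L) = 3.7 mA/V².
Assume saturation: I_D = ½ k_n V_ov² = 0.5 × 3.7 × 1.16² = 2.49 mA, giving V_DS = V_DD − I_D R_D = 2.49 − 2.49 × 1.79 = -1.97 V.
But -1.97 V < V_ov = 1.16 V, so the device is actually in triode.
In triode I_D = k_n[V_ov V_DS − ½ V_DS²] and I_D = (V_DD − V_DS)/R_D. Equating: 3.31 V_DS² − 8.689 V_DS + 2.49 = 0, giving V_DS = 0.327 V (the root below V_ov).
I_D = (2.49 − 0.327) / 1.79 = 1.21 mA.

I_D = 1.21 mA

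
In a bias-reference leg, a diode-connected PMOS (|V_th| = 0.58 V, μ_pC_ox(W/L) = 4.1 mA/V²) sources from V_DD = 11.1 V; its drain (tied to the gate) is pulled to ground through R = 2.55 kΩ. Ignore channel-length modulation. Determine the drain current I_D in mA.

I_D = 3.61 mA

With gate tied to drain, V_SG = V_SD ≥ V_SG − |V_th|, so the device is in saturation.
KCL at the drain: ½ k_p (V_SG − |V_th|)² = (V_DD − V_SG)/R.
Let x = V_SG − 0.58. Then 5.23 x² + x − 10.52 = 0, giving x = 1.33 V (positive root), so V_SG = 1.91 V.
I_D = (V_DD − V_SG)/R = (11.1 − 1.91) / 2.55 = 3.61 mA.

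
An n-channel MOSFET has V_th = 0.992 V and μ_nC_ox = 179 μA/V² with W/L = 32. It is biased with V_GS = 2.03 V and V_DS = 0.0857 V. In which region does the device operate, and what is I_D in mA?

Triode; I_D = 0.489 mA

k_n = μ_nC_ox · (W/L) = 5.728 mA/V².
V_ov = V_GS − V_th = 2.03 − 0.992 = 1.04 V.
Since V_DS = 0.0857 V < V_ov = 1.04 V, the device is in the triode region.
I_D = k_n [V_ov · V_DS − ½ V_DS²] = 5.728 × [1.04 × 0.0857 − 0.5 × 0.0857²] = 0.489 mA.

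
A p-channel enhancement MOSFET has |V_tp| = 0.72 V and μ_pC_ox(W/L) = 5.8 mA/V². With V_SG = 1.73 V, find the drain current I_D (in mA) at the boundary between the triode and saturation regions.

At the boundary V_SD = V_ov = V_SG − |V_tp| = 1.73 − 0.72 = 1.01 V.
I_D = ½ k_p V_ov² = 0.5 × 5.8 × 1.01² = 2.96 mA.

I_D = 2.96 mA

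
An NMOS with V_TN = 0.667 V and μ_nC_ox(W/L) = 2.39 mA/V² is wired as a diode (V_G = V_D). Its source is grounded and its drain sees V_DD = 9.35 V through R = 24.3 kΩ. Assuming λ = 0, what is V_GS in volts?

With gate tied to drain, V_GS = V_DS ≥ V_GS − V_TN, so the device is in saturation.
KCL at the drain: ½ k_n (V_GS − V_TN)² = (V_DD − V_GS)/R.
Let x = V_GS − 0.667. Then 29 x² + x − 8.683 = 0, giving x = 0.53 V (positive root), so V_GS = 1.2 V.
I_D = (V_DD − V_GS)/R = (9.35 − 1.2) / 24.3 = 0.336 mA.

V_GS = 1.20 V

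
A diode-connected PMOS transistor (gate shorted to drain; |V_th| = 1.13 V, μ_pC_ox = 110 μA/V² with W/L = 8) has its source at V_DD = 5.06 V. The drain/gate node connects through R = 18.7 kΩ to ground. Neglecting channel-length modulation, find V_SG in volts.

With gate tied to drain, V_SG = V_SD ≥ V_SG − |V_th|, so the device is in saturation.
k_p = μ_pC_ox · (W/L) = 0.88 mA/V².
KCL at the drain: ½ k_p (V_SG − |V_th|)² = (V_DD − V_SG)/R.
Let x = V_SG − 1.13. Then 8.23 x² + x − 3.93 = 0, giving x = 0.633 V (positive root), so V_SG = 1.76 V.
I_D = (V_DD − V_SG)/R = (5.06 − 1.76) / 18.7 = 0.176 mA.

V_SG = 1.76 V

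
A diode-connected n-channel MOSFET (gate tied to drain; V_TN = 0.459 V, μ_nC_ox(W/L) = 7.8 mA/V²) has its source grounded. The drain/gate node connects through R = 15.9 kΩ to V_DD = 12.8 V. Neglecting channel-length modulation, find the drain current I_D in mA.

With gate tied to drain, V_GS = V_DS ≥ V_GS − V_TN, so the device is in saturation.
KCL at the drain: ½ k_n (V_GS − V_TN)² = (V_DD − V_GS)/R.
Let x = V_GS − 0.459. Then 62 x² + x − 12.34 = 0, giving x = 0.438 V (positive root), so V_GS = 0.897 V.
I_D = (V_DD − V_GS)/R = (12.8 − 0.897) / 15.9 = 0.749 mA.

I_D = 0.749 mA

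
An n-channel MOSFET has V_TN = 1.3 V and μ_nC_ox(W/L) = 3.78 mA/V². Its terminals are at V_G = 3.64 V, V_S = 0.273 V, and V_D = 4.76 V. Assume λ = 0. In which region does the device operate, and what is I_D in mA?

V_GS = V_G − V_S = 3.64 − 0.273 = 3.37 V; V_DS = V_D − V_S = 4.76 − 0.273 = 4.49 V.
V_ov = V_GS − V_TN = 3.37 − 1.3 = 2.07 V.
Since V_DS = 4.49 V ≥ V_ov = 2.07 V, the device is in saturation.
I_D = ½ k_n V_ov² = 0.5 × 3.78 × 2.07² = 8.08 mA.

Saturation; I_D = 8.08 mA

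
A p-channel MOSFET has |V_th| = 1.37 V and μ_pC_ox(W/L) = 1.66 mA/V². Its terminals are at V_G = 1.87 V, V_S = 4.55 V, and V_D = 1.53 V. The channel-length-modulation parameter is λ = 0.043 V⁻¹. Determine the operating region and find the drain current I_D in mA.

V_SG = V_S − V_G = 4.55 − 1.87 = 2.68 V; V_SD = V_S − V_D = 4.55 − 1.53 = 3.02 V.
V_ov = V_SG − |V_th| = 2.68 − 1.37 = 1.31 V.
Since V_SD = 3.02 V ≥ V_ov = 1.31 V, the device is in saturation.
I_D = ½ k_p V_ov² (1 + λ V_SD) = 0.5 × 1.66 × 1.31² × (1 + 0.043 × 3.02) = 1.61 mA.

Saturation; I_D = 1.61 mA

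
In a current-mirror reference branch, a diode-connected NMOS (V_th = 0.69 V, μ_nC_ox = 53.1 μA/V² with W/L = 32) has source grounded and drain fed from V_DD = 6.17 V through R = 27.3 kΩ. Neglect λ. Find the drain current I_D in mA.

With gate tied to drain, V_GS = V_DS ≥ V_GS − V_th, so the device is in saturation.
k_n = μ_nC_ox · (W/L) = 1.699 mA/V².
KCL at the drain: ½ k_n (V_GS − V_th)² = (V_DD − V_GS)/R.
Let x = V_GS − 0.69. Then 23.2 x² + x − 5.48 = 0, giving x = 0.465 V (positive root), so V_GS = 1.15 V.
I_D = (V_DD − V_GS)/R = (6.17 − 1.15) / 27.3 = 0.184 mA.

I_D = 0.184 mA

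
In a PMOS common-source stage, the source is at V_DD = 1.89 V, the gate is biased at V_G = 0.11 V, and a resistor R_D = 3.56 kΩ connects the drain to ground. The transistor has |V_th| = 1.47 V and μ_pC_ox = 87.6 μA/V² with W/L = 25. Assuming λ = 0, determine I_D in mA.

I_D = 0.105 mA

V_SG = V_DD − V_G = 1.89 − 0.11 = 1.78 V, so V_ov = 1.78 − 1.47 = 0.31 V.
k_p = μ_pC_ox · (W/L) = 2.19 mA/V².
Assume saturation: I_D = ½ k_p V_ov² = 0.5 × 2.19 × 0.31² = 0.105 mA, giving V_SD = V_DD − I_D R_D = 1.89 − 0.105 × 3.56 = 1.52 V.
V_SD = 1.52 V ≥ V_ov = 0.31 V, confirming saturation.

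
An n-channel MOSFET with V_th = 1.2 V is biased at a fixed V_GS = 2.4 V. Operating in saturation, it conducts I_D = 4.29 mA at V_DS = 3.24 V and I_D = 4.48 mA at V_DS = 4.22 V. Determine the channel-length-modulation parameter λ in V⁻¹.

λ = 0.0529 V⁻¹

With V_GS fixed, I_D ∝ (1 + λ V_DS) in saturation, so I_D2/I_D1 = (1 + λ V_DS2)/(1 + λ V_DS1).
4.48/4.29 = 1.044 = (1 + 4.22 λ)/(1 + 3.24 λ).
Solving: λ (I_D1 V_DS2 − I_D2 V_DS1) = I_D2 − I_D1, so λ = (4.48 − 4.29) / (4.29 × 4.22 − 4.48 × 3.24) = 0.19 / 3.59 = 0.0529 V⁻¹.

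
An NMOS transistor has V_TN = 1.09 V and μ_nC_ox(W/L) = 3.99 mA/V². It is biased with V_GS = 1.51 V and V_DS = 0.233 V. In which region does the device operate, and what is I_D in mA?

V_ov = V_GS − V_TN = 1.51 − 1.09 = 0.42 V.
Since V_DS = 0.233 V < V_ov = 0.42 V, the device is in the triode region.
I_D = k_n [V_ov · V_DS − ½ V_DS²] = 3.99 × [0.42 × 0.233 − 0.5 × 0.233²] = 0.282 mA.

Triode; I_D = 0.282 mA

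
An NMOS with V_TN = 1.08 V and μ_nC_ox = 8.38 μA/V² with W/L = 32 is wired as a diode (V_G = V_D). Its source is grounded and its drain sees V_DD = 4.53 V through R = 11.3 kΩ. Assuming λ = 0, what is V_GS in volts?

With gate tied to drain, V_GS = V_DS ≥ V_GS − V_TN, so the device is in saturation.
k_n = μ_nC_ox · (W/L) = 0.2682 mA/V².
KCL at the drain: ½ k_n (V_GS − V_TN)² = (V_DD − V_GS)/R.
Let x = V_GS − 1.08. Then 1.52 x² + x − 3.45 = 0, giving x = 1.21 V (positive root), so V_GS = 2.29 V.
I_D = (V_DD − V_GS)/R = (4.53 − 2.29) / 11.3 = 0.198 mA.

V_GS = 2.29 V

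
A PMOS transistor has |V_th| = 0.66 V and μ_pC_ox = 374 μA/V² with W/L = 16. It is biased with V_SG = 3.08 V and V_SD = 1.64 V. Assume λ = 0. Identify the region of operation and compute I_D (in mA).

k_p = μ_pC_ox · (W/L) = 5.984 mA/V².
V_ov = V_SG − |V_th| = 3.08 − 0.66 = 2.42 V.
Since V_SD = 1.64 V < V_ov = 2.42 V, the device is in the triode region.
I_D = k_p [V_ov · V_SD − ½ V_SD²] = 5.984 × [2.42 × 1.64 − 0.5 × 1.64²] = 15.7 mA.

Triode; I_D = 15.7 mA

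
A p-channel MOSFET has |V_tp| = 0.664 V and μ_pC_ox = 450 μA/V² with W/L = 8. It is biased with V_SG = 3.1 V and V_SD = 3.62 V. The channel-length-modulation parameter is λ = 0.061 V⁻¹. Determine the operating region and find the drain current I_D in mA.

k_p = μ_pC_ox · (W/L) = 3.6 mA/V².
V_ov = V_SG − |V_tp| = 3.1 − 0.664 = 2.44 V.
Since V_SD = 3.62 V ≥ V_ov = 2.44 V, the device is in saturation.
I_D = ½ k_p V_ov² (1 + λ V_SD) = 0.5 × 3.6 × 2.44² × (1 + 0.061 × 3.62) = 13 mA.

Saturation; I_D = 13.0 mA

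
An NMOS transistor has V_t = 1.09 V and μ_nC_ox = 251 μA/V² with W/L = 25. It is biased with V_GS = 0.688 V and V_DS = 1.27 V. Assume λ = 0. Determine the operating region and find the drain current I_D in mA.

Cutoff; I_D = 0 mA

V_GS = 0.688 V < V_t = 1.09 V, so the transistor is in cutoff.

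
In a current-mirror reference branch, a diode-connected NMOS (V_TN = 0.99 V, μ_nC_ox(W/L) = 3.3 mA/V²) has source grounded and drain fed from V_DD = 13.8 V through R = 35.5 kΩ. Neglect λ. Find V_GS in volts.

V_GS = 1.45 V

With gate tied to drain, V_GS = V_DS ≥ V_GS − V_TN, so the device is in saturation.
KCL at the drain: ½ k_n (V_GS − V_TN)² = (V_DD − V_GS)/R.
Let x = V_GS − 0.99. Then 58.6 x² + x − 12.81 = 0, giving x = 0.459 V (positive root), so V_GS = 1.45 V.
I_D = (V_DD − V_GS)/R = (13.8 − 1.45) / 35.5 = 0.348 mA.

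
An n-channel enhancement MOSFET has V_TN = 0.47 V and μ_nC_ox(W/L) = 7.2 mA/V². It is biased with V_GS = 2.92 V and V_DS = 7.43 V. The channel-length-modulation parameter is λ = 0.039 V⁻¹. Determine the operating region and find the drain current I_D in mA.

V_ov = V_GS − V_TN = 2.92 − 0.47 = 2.45 V.
Since V_DS = 7.43 V ≥ V_ov = 2.45 V, the device is in saturation.
I_D = ½ k_n V_ov² (1 + λ V_DS) = 0.5 × 7.2 × 2.45² × (1 + 0.039 × 7.43) = 27.9 mA.

Saturation; I_D = 27.9 mA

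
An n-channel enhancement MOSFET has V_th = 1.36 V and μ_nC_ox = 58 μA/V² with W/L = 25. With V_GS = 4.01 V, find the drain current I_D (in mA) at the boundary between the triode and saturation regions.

I_D = 5.09 mA

At the boundary V_DS = V_ov = V_GS − V_th = 4.01 − 1.36 = 2.65 V.
k_n = μ_nC_ox · (W/L) = 1.45 mA/V².
I_D = ½ k_n V_ov² = 0.5 × 1.45 × 2.65² = 5.09 mA.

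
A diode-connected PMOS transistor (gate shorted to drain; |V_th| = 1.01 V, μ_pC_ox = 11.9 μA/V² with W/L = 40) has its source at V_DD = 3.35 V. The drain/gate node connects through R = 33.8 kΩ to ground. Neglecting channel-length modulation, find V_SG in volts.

With gate tied to drain, V_SG = V_SD ≥ V_SG − |V_th|, so the device is in saturation.
k_p = μ_pC_ox · (W/L) = 0.476 mA/V².
KCL at the drain: ½ k_p (V_SG − |V_th|)² = (V_DD − V_SG)/R.
Let x = V_SG − 1.01. Then 8.04 x² + x − 2.34 = 0, giving x = 0.481 V (positive root), so V_SG = 1.49 V.
I_D = (V_DD − V_SG)/R = (3.35 − 1.49) / 33.8 = 0.055 mA.

V_SG = 1.49 V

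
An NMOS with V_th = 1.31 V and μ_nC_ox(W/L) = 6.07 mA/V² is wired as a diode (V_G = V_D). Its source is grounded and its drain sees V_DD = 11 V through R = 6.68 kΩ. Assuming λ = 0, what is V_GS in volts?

V_GS = 1.98 V

With gate tied to drain, V_GS = V_DS ≥ V_GS − V_th, so the device is in saturation.
KCL at the drain: ½ k_n (V_GS − V_th)² = (V_DD − V_GS)/R.
Let x = V_GS − 1.31. Then 20.3 x² + x − 9.69 = 0, giving x = 0.667 V (positive root), so V_GS = 1.98 V.
I_D = (V_DD − V_GS)/R = (11 − 1.98) / 6.68 = 1.35 mA.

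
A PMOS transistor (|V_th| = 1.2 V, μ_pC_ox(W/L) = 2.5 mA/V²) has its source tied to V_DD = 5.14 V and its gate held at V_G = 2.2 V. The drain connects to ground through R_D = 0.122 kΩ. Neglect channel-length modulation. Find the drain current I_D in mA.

I_D = 3.78 mA

V_SG = V_DD − V_G = 5.14 − 2.2 = 2.94 V, so V_ov = 2.94 − 1.2 = 1.74 V.
Assume saturation: I_D = ½ k_p V_ov² = 0.5 × 2.5 × 1.74² = 3.78 mA, giving V_SD = V_DD − I_D R_D = 5.14 − 3.78 × 0.122 = 4.68 V.
V_SD = 4.68 V ≥ V_ov = 1.74 V, confirming saturation.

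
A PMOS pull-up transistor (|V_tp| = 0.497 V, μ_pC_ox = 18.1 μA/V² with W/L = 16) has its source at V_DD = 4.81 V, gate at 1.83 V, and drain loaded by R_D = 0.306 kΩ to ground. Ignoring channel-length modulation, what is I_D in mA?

V_SG = V_DD − V_G = 4.81 − 1.83 = 2.98 V, so V_ov = 2.98 − 0.497 = 2.48 V.
k_p = μ_pC_ox · (W/L) = 0.2896 mA/V².
Assume saturation: I_D = ½ k_p V_ov² = 0.5 × 0.2896 × 2.48² = 0.893 mA, giving V_SD = V_DD − I_D R_D = 4.81 − 0.893 × 0.306 = 4.54 V.
V_SD = 4.54 V ≥ V_ov = 2.48 V, confirming saturation.

I_D = 0.893 mA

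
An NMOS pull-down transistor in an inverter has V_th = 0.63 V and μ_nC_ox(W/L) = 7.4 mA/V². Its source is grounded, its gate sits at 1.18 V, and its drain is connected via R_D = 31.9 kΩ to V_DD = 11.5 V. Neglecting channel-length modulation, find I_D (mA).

V_GS = V_G = 1.18 V, so V_ov = 1.18 − 0.63 = 0.55 V.
Assume saturation: I_D = ½ k_n V_ov² = 0.5 × 7.4 × 0.55² = 1.12 mA, giving V_DS = V_DD − I_D R_D = 11.5 − 1.12 × 31.9 = -24.2 V.
But -24.2 V < V_ov = 0.55 V, so the device is actually in triode.
In triode I_D = k_n[V_ov V_DS − ½ V_DS²] and I_D = (V_DD − V_DS)/R_D. Equating: 118 V_DS² − 130.8 V_DS + 11.5 = 0, giving V_DS = 0.0963 V (the root below V_ov).
I_D = (11.5 − 0.0963) / 31.9 = 0.357 mA.

I_D = 0.357 mA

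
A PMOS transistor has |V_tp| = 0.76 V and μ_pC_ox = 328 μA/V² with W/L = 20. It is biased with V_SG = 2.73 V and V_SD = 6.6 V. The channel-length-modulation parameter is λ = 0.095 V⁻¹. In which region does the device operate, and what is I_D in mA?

Saturation; I_D = 20.7 mA

k_p = μ_pC_ox · (W/L) = 6.56 mA/V².
V_ov = V_SG − |V_tp| = 2.73 − 0.76 = 1.97 V.
Since V_SD = 6.6 V ≥ V_ov = 1.97 V, the device is in saturation.
I_D = ½ k_p V_ov² (1 + λ V_SD) = 0.5 × 6.56 × 1.97² × (1 + 0.095 × 6.6) = 20.7 mA.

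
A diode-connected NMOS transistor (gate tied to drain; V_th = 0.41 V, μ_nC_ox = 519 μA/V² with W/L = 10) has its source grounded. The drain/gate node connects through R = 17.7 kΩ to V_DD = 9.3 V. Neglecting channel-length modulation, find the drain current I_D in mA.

With gate tied to drain, V_GS = V_DS ≥ V_GS − V_th, so the device is in saturation.
k_n = μ_nC_ox · (W/L) = 5.19 mA/V².
KCL at the drain: ½ k_n (V_GS − V_th)² = (V_DD − V_GS)/R.
Let x = V_GS − 0.41. Then 45.9 x² + x − 8.89 = 0, giving x = 0.429 V (positive root), so V_GS = 0.839 V.
I_D = (V_DD − V_GS)/R = (9.3 − 0.839) / 17.7 = 0.478 mA.

I_D = 0.478 mA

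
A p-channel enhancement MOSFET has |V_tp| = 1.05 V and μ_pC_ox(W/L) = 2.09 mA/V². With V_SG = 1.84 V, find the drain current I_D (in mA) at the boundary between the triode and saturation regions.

At the boundary V_SD = V_ov = V_SG − |V_tp| = 1.84 − 1.05 = 0.79 V.
I_D = ½ k_p V_ov² = 0.5 × 2.09 × 0.79² = 0.652 mA.

I_D = 0.652 mA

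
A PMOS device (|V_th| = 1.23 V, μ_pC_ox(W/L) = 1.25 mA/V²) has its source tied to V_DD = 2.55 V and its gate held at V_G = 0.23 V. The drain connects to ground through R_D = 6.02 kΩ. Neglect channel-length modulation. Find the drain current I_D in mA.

I_D = 0.371 mA

V_SG = V_DD − V_G = 2.55 − 0.23 = 2.32 V, so V_ov = 2.32 − 1.23 = 1.09 V.
Assume saturation: I_D = ½ k_p V_ov² = 0.5 × 1.25 × 1.09² = 0.743 mA, giving V_SD = V_DD − I_D R_D = 2.55 − 0.743 × 6.02 = -1.92 V.
But -1.92 V < V_ov = 1.09 V, so the device is actually in triode.
In triode I_D = k_p[V_ov V_SD − ½ V_SD²] and I_D = (V_DD − V_SD)/R_D. Equating: 3.76 V_SD² − 9.202 V_SD + 2.55 = 0, giving V_SD = 0.319 V (the root below V_ov).
I_D = (2.55 − 0.319) / 6.02 = 0.371 mA.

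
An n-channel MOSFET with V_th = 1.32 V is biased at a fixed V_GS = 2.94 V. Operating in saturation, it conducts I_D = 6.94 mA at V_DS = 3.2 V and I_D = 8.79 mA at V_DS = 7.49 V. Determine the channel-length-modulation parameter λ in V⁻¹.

With V_GS fixed, I_D ∝ (1 + λ V_DS) in saturation, so I_D2/I_D1 = (1 + λ V_DS2)/(1 + λ V_DS1).
8.79/6.94 = 1.267 = (1 + 7.49 λ)/(1 + 3.2 λ).
Solving: λ (I_D1 V_DS2 − I_D2 V_DS1) = I_D2 − I_D1, so λ = (8.79 − 6.94) / (6.94 × 7.49 − 8.79 × 3.2) = 1.85 / 23.9 = 0.0776 V⁻¹.

λ = 0.0776 V⁻¹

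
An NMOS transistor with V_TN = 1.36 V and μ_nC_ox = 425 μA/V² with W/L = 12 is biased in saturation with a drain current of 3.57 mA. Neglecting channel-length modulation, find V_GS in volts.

k_n = μ_nC_ox · (W/L) = 5.1 mA/V².
In saturation I_D = ½ k_n (V_GS − V_TN)², so V_GS − V_TN = √(2 I_D / k_n) = √(2 × 3.57 / 5.1) = 1.18 V.
V_GS = 1.36 + 1.18 = 2.54 V.

V_GS = 2.54 V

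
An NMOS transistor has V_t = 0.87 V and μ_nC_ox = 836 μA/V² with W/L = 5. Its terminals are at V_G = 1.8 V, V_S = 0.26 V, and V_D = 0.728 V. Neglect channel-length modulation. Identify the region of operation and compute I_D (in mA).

Triode; I_D = 0.853 mA

V_GS = V_G − V_S = 1.8 − 0.26 = 1.54 V; V_DS = V_D − V_S = 0.728 − 0.26 = 0.468 V.
k_n = μ_nC_ox · (W/L) = 4.18 mA/V².
V_ov = V_GS − V_t = 1.54 − 0.87 = 0.67 V.
Since V_DS = 0.468 V < V_ov = 0.67 V, the device is in the triode region.
I_D = k_n [V_ov · V_DS − ½ V_DS²] = 4.18 × [0.67 × 0.468 − 0.5 × 0.468²] = 0.853 mA.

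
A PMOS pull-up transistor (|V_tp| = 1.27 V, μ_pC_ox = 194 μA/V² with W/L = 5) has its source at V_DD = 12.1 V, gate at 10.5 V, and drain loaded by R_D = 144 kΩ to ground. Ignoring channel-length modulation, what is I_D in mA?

I_D = 0.0528 mA

V_SG = V_DD − V_G = 12.1 − 10.5 = 1.6 V, so V_ov = 1.6 − 1.27 = 0.33 V.
k_p = μ_pC_ox · (W/L) = 0.97 mA/V².
Assume saturation: I_D = ½ k_p V_ov² = 0.5 × 0.97 × 0.33² = 0.0528 mA, giving V_SD = V_DD − I_D R_D = 12.1 − 0.0528 × 144 = 4.49 V.
V_SD = 4.49 V ≥ V_ov = 0.33 V, confirming saturation.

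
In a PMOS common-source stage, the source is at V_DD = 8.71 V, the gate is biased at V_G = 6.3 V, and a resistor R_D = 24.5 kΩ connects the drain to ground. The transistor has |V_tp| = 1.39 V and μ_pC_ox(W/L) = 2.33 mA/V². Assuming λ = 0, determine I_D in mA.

V_SG = V_DD − V_G = 8.71 − 6.3 = 2.41 V, so V_ov = 2.41 − 1.39 = 1.02 V.
Assume saturation: I_D = ½ k_p V_ov² = 0.5 × 2.33 × 1.02² = 1.21 mA, giving V_SD = V_DD − I_D R_D = 8.71 − 1.21 × 24.5 = -21 V.
But -21 V < V_ov = 1.02 V, so the device is actually in triode.
In triode I_D = k_p[V_ov V_SD − ½ V_SD²] and I_D = (V_DD − V_SD)/R_D. Equating: 28.5 V_SD² − 59.23 V_SD + 8.71 = 0, giving V_SD = 0.159 V (the root below V_ov).
I_D = (8.71 − 0.159) / 24.5 = 0.349 mA.

I_D = 0.349 mA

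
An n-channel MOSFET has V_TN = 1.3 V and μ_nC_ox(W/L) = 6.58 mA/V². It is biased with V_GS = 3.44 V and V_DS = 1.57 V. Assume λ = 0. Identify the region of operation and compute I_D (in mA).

V_ov = V_GS − V_TN = 3.44 − 1.3 = 2.14 V.
Since V_DS = 1.57 V < V_ov = 2.14 V, the device is in the triode region.
I_D = k_n [V_ov · V_DS − ½ V_DS²] = 6.58 × [2.14 × 1.57 − 0.5 × 1.57²] = 14 mA.

Triode; I_D = 14.0 mA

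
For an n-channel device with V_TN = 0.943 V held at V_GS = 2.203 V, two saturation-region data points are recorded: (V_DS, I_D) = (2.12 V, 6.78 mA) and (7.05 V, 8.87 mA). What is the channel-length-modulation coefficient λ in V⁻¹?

λ = 0.0721 V⁻¹

With V_GS fixed, I_D ∝ (1 + λ V_DS) in saturation, so I_D2/I_D1 = (1 + λ V_DS2)/(1 + λ V_DS1).
8.87/6.78 = 1.308 = (1 + 7.05 λ)/(1 + 2.12 λ).
Solving: λ (I_D1 V_DS2 − I_D2 V_DS1) = I_D2 − I_D1, so λ = (8.87 − 6.78) / (6.78 × 7.05 − 8.87 × 2.12) = 2.09 / 29 = 0.0721 V⁻¹.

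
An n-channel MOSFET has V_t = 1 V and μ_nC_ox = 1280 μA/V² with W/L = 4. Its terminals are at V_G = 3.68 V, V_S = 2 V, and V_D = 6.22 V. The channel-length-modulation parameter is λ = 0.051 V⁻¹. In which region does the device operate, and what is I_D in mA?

V_GS = V_G − V_S = 3.68 − 2 = 1.68 V; V_DS = V_D − V_S = 6.22 − 2 = 4.22 V.
k_n = μ_nC_ox · (W/L) = 5.12 mA/V².
V_ov = V_GS − V_t = 1.68 − 1 = 0.68 V.
Since V_DS = 4.22 V ≥ V_ov = 0.68 V, the device is in saturation.
I_D = ½ k_n V_ov² (1 + λ V_DS) = 0.5 × 5.12 × 0.68² × (1 + 0.051 × 4.22) = 1.44 mA.

Saturation; I_D = 1.44 mA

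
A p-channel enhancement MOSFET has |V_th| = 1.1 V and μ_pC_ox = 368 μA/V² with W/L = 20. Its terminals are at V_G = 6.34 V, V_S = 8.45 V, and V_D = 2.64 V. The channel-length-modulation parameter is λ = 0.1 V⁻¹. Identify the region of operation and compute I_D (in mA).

V_SG = V_S − V_G = 8.45 − 6.34 = 2.11 V; V_SD = V_S − V_D = 8.45 − 2.64 = 5.81 V.
k_p = μ_pC_ox · (W/L) = 7.36 mA/V².
V_ov = V_SG − |V_th| = 2.11 − 1.1 = 1.01 V.
Since V_SD = 5.81 V ≥ V_ov = 1.01 V, the device is in saturation.
I_D = ½ k_p V_ov² (1 + λ V_SD) = 0.5 × 7.36 × 1.01² × (1 + 0.1 × 5.81) = 5.94 mA.

Saturation; I_D = 5.94 mA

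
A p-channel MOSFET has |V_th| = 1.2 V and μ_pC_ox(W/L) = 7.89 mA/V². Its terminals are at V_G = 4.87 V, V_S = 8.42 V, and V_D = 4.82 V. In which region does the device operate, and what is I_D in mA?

V_SG = V_S − V_G = 8.42 − 4.87 = 3.55 V; V_SD = V_S − V_D = 8.42 − 4.82 = 3.6 V.
V_ov = V_SG − |V_th| = 3.55 − 1.2 = 2.35 V.
Since V_SD = 3.6 V ≥ V_ov = 2.35 V, the device is in saturation.
I_D = ½ k_p V_ov² = 0.5 × 7.89 × 2.35² = 21.8 mA.

Saturation; I_D = 21.8 mA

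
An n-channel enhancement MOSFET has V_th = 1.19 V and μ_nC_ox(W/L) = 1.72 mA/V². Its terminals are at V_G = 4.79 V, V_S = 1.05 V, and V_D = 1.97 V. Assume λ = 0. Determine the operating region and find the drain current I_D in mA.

Triode; I_D = 3.31 mA

V_GS = V_G − V_S = 4.79 − 1.05 = 3.74 V; V_DS = V_D − V_S = 1.97 − 1.05 = 0.92 V.
V_ov = V_GS − V_th = 3.74 − 1.19 = 2.55 V.
Since V_DS = 0.92 V < V_ov = 2.55 V, the device is in the triode region.
I_D = k_n [V_ov · V_DS − ½ V_DS²] = 1.72 × [2.55 × 0.92 − 0.5 × 0.92²] = 3.31 mA.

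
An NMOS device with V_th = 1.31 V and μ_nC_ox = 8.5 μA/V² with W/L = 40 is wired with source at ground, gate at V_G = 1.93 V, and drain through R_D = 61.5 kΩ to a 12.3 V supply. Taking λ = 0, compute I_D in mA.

I_D = 0.0653 mA

V_GS = V_G = 1.93 V, so V_ov = 1.93 − 1.31 = 0.62 V.
k_n = μ_nC_ox · (W/L) = 0.34 mA/V².
Assume saturation: I_D = ½ k_n V_ov² = 0.5 × 0.34 × 0.62² = 0.0653 mA, giving V_DS = V_DD − I_D R_D = 12.3 − 0.0653 × 61.5 = 8.28 V.
V_DS = 8.28 V ≥ V_ov = 0.62 V, confirming saturation.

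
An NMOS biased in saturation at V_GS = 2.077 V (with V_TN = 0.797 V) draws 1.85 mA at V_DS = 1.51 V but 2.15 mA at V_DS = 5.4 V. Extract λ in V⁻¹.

With V_GS fixed, I_D ∝ (1 + λ V_DS) in saturation, so I_D2/I_D1 = (1 + λ V_DS2)/(1 + λ V_DS1).
2.15/1.85 = 1.162 = (1 + 5.4 λ)/(1 + 1.51 λ).
Solving: λ (I_D1 V_DS2 − I_D2 V_DS1) = I_D2 − I_D1, so λ = (2.15 − 1.85) / (1.85 × 5.4 − 2.15 × 1.51) = 0.3 / 6.74 = 0.0445 V⁻¹.

λ = 0.0445 V⁻¹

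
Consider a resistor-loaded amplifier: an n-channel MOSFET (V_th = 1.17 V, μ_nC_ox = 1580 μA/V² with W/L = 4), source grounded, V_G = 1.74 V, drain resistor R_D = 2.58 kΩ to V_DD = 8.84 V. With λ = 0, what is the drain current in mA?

V_GS = V_G = 1.74 V, so V_ov = 1.74 − 1.17 = 0.57 V.
k_n = μ_nC_ox · (W/L) = 6.32 mA/V².
Assume saturation: I_D = ½ k_n V_ov² = 0.5 × 6.32 × 0.57² = 1.03 mA, giving V_DS = V_DD − I_D R_D = 8.84 − 1.03 × 2.58 = 6.19 V.
V_DS = 6.19 V ≥ V_ov = 0.57 V, confirming saturation.

I_D = 1.03 mA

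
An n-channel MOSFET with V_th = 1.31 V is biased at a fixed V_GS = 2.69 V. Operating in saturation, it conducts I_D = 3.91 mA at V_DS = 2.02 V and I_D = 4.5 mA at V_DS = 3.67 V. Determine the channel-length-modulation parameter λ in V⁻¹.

λ = 0.112 V⁻¹

With V_GS fixed, I_D ∝ (1 + λ V_DS) in saturation, so I_D2/I_D1 = (1 + λ V_DS2)/(1 + λ V_DS1).
4.5/3.91 = 1.151 = (1 + 3.67 λ)/(1 + 2.02 λ).
Solving: λ (I_D1 V_DS2 − I_D2 V_DS1) = I_D2 − I_D1, so λ = (4.5 − 3.91) / (3.91 × 3.67 − 4.5 × 2.02) = 0.59 / 5.26 = 0.112 V⁻¹.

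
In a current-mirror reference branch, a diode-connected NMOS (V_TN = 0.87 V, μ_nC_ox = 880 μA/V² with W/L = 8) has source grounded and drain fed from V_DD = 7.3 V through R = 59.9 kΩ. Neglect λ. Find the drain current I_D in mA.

I_D = 0.104 mA

With gate tied to drain, V_GS = V_DS ≥ V_GS − V_TN, so the device is in saturation.
k_n = μ_nC_ox · (W/L) = 7.04 mA/V².
KCL at the drain: ½ k_n (V_GS − V_TN)² = (V_DD − V_GS)/R.
Let x = V_GS − 0.87. Then 211 x² + x − 6.43 = 0, giving x = 0.172 V (positive root), so V_GS = 1.04 V.
I_D = (V_DD − V_GS)/R = (7.3 − 1.04) / 59.9 = 0.104 mA.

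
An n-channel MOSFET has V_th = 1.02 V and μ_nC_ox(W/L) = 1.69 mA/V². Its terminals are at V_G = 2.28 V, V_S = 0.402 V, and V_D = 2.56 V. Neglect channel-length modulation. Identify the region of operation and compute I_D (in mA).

V_GS = V_G − V_S = 2.28 − 0.402 = 1.88 V; V_DS = V_D − V_S = 2.56 − 0.402 = 2.16 V.
V_ov = V_GS − V_th = 1.88 − 1.02 = 0.858 V.
Since V_DS = 2.16 V ≥ V_ov = 0.858 V, the device is in saturation.
I_D = ½ k_n V_ov² = 0.5 × 1.69 × 0.858² = 0.622 mA.

Saturation; I_D = 0.622 mA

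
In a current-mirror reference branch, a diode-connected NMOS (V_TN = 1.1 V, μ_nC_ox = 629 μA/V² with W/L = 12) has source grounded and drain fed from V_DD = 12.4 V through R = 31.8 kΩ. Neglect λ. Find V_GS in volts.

With gate tied to drain, V_GS = V_DS ≥ V_GS − V_TN, so the device is in saturation.
k_n = μ_nC_ox · (W/L) = 7.548 mA/V².
KCL at the drain: ½ k_n (V_GS − V_TN)² = (V_DD − V_GS)/R.
Let x = V_GS − 1.1. Then 120 x² + x − 11.3 = 0, giving x = 0.303 V (positive root), so V_GS = 1.4 V.
I_D = (V_DD − V_GS)/R = (12.4 − 1.4) / 31.8 = 0.346 mA.

V_GS = 1.40 V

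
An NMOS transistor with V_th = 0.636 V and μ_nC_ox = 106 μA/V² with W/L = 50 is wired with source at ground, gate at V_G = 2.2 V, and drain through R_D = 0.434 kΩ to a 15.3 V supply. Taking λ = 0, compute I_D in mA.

I_D = 6.48 mA

V_GS = V_G = 2.2 V, so V_ov = 2.2 − 0.636 = 1.56 V.
k_n = μ_nC_ox · (W/L) = 5.3 mA/V².
Assume saturation: I_D = ½ k_n V_ov² = 0.5 × 5.3 × 1.56² = 6.48 mA, giving V_DS = V_DD − I_D R_D = 15.3 − 6.48 × 0.434 = 12.5 V.
V_DS = 12.5 V ≥ V_ov = 1.56 V, confirming saturation.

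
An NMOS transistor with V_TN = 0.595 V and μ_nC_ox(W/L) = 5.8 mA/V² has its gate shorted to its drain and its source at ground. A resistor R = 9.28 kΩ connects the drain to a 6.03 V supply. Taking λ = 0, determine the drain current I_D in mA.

I_D = 0.539 mA

With gate tied to drain, V_GS = V_DS ≥ V_GS − V_TN, so the device is in saturation.
KCL at the drain: ½ k_n (V_GS − V_TN)² = (V_DD − V_GS)/R.
Let x = V_GS − 0.595. Then 26.9 x² + x − 5.435 = 0, giving x = 0.431 V (positive root), so V_GS = 1.03 V.
I_D = (V_DD − V_GS)/R = (6.03 − 1.03) / 9.28 = 0.539 mA.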